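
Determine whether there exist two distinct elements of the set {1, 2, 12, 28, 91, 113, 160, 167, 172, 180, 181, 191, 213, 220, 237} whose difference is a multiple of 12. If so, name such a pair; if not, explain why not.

The pair (1, 181) works.

Both 1 and 181 leave remainder 1 on division by 12; their difference 180 = 15·12 is a multiple of 12.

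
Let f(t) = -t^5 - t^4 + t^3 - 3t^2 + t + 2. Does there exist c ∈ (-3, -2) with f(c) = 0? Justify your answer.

Yes, such a c exists.

f(-3) = 107 and f(-2) = -4, which have opposite signs.
f is continuous everywhere (it is a polynomial), in particular on [-3, -2].
The Intermediate Value Theorem then guarantees some c ∈ (-3, -2) with f(c) = 0.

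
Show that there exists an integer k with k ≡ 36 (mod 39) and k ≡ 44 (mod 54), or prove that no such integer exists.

gcd(39, 54) = 3. If k ≡ 36 (mod 39) and k ≡ 44 (mod 54), then k ≡ 36 (mod 3) and k ≡ 44 (mod 3).
However 36 ≡ 0 and 44 ≡ 2 (mod 3), and 0 ≠ 2.
Therefore no such k exists.

No such integer exists.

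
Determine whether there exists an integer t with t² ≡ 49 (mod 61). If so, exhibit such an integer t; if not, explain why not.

t = 7

Take t = 7. Then 7² = 49, and since 0 ≤ 49 < 61 this is already reduced: 7² ≡ 49 (mod 61).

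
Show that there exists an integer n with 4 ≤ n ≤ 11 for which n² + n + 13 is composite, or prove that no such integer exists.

n = 7

At n = 7: 7² + 7 + 13 = 69 = 3·23, which is composite.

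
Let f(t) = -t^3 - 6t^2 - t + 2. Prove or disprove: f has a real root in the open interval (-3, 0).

Such a root exists.

f(-3) = -22 and f(0) = 2, which have opposite signs.
f is continuous everywhere (it is a polynomial), in particular on [-3, 0].
By the Intermediate Value Theorem, f takes the value 0 somewhere in the open interval.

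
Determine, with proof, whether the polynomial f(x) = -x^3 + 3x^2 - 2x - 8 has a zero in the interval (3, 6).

f has no root in that interval.

The endpoint values f(3) = -14 and f(6) = -128 are both negative. Claim: f(x) < 0 for every x in (3, 6).
Shift to the endpoint 3: with x = 3 + u (0 < u < 3), one computes f(3 + u) = -u^3 - 6u^2 - 11u - 14.
The nonzero coefficients here are all negative, so for u > 0 every term is negative (or zero), and the constant term -14 is strictly negative.
So f is strictly negative on (3, 6); no root exists in the interval.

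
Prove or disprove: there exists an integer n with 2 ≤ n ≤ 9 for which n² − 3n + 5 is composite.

n = 5

At n = 5: 5² − 3·5 + 5 = 15 = 3·5, which is composite.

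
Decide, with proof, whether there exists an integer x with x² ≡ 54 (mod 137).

137 is prime, so by Euler's criterion 54 is a square mod 137 iff 54^((137−1)/2) = 54^68 ≡ 1 (mod 137).
Squaring successively (mod 137): 54^2 = 2916 ≡ 39; 54^4 ≡ 39² = 1521 ≡ 14; 54^8 ≡ 14² = 196 ≡ 59; 54^16 ≡ 59² = 3481 ≡ 56; 54^32 ≡ 56² = 3136 ≡ 122; 54^64 ≡ 122² = 14884 ≡ 88.
Since 68 = 64 + 4, 54^68 ≡ 88 · 14; multiplying out mod 137: 88·14 = 1232 ≡ 136. Thus 54^68 ≡ 136 ≡ −1 (mod 137).
By Euler's criterion 54 is a quadratic non-residue mod 137: no x satisfies x² ≡ 54 (mod 137).

No such integer exists.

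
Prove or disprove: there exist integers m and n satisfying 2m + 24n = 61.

There are no such integers.

Both 2 and 24 are divisible by gcd(2, 24) = 2, hence so is any combination 2m + 24n.
But 61 is not a multiple of 2 (it leaves remainder 1).
So the equation is unsolvable over ℤ.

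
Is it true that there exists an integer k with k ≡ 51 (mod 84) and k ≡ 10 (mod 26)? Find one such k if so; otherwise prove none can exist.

No, no such integer exists.

Both moduli are multiples of 2 = gcd(84, 26), so any solution would satisfy k ≡ 51 and k ≡ 10 modulo 2 simultaneously.
However 51 ≡ 1 and 10 ≡ 0 (mod 2), and 1 ≠ 0.
Therefore no such k exists.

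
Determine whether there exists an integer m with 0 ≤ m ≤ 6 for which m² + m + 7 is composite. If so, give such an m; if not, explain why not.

At m = 6: 6² + 6 + 7 = 49 = 7·7, which is composite.

m = 6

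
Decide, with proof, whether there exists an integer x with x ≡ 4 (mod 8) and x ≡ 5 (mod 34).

Both moduli are multiples of 2 = gcd(8, 34), so any solution would satisfy x ≡ 4 and x ≡ 5 modulo 2 simultaneously.
These are incompatible: 4 − 5 = -1 is not divisible by 2.
Hence the system has no solution.

There is no such integer.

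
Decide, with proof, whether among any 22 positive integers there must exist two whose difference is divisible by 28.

Take the 22 consecutive integers 131, 132, …, 152: their residues mod 28 are all distinct because 22 ≤ 28.
Any two of them differ by at most 21 < 28 and by at least 1, so no difference is a multiple of 28.

No; for instance {131, 132, 133, 134, 135, 136, 137, 138, 139, 140, 141, 142, 143, 144, 145, 146, 147, 148, 149, 150, 151, 152} is a counterexample.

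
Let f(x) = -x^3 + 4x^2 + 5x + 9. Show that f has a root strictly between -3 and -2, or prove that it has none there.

No.

The endpoint values f(-3) = 57 and f(-2) = 23 are both positive. Claim: f(x) > 0 for every x in (-3, -2).
Shift to the endpoint -2: with x = -2 − u (0 < u < 1), one computes f(-2 − u) = u^3 + 10u^2 + 23u + 23.
All 4 nonzero coefficients of this polynomial in u are positive; hence for u > 0 the value is a sum of positive terms (the constant 23 among them).
Therefore f(x) > 0 throughout (-3, -2), and f has no zero there.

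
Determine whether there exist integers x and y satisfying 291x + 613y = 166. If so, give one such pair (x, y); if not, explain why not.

x = 365, y = -173

Since gcd(291, 613) = 1, every integer is an integer combination of 291 and 613.
Run the Euclidean algorithm on 613 and 291: 613 = 2·291 + 31, 291 = 9·31 + 12, 31 = 2·12 + 7, 12 = 1·7 + 5, 7 = 1·5 + 2, 5 = 2·2 + 1, 2 = 2·1 + 0.
Unwinding: 1 = 5 − 2·2 = 5 − 2·(7 − 1·5) = −2·7 + 3·5 = −2·7 + 3·(12 − 1·7) = 3·12 − 5·7 = 3·12 − 5·(31 − 2·12) = −5·31 + 13·12 = −5·31 + 13·(291 − 9·31) = 13·291 − 122·31 = 13·291 − 122·(613 − 2·291) = −122·613 + 257·291, i.e. 291·257 + 613·(-122) = 1.
Scaling by 166 gives the particular solution (x, y) = (42662, -20252).
Subtracting 69·613 from x and adding 69·291 to y gives the tidier solution (365, -173).
Indeed 291·365 + 613·(-173) = 106215 − 106049 = 166.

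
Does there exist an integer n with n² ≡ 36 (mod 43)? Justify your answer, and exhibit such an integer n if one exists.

n = 6

Take n = 6. Then 6² = 36, and since 0 ≤ 36 < 43 this is already reduced: 6² ≡ 36 (mod 43).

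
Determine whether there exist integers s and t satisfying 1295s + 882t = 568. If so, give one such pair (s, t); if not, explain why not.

No, no such integers exist.

Any value of 1295s + 882t is a multiple of gcd(1295, 882) = 7.
However 568 leaves remainder 1 on division by 7.
Hence no integers s, t satisfy the equation.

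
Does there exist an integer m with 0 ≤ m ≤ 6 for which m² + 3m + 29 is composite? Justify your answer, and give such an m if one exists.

m = 4

At m = 4: 4² + 3·4 + 29 = 57 = 3·19, which is composite.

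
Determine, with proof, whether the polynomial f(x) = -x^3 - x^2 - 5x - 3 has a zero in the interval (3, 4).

f(3) = -54 and f(4) = -103, both negative.
The derivative f'(x) = -3x^2 - 2x - 5 is a quadratic with discriminant (-2)² − 4·(-3)·(-5) = -56 < 0; it never vanishes, so it is always negative (sign of the leading coefficient).
Hence f is strictly decreasing on ℝ, and in particular on [3, 4]. A strictly monotone function with same-sign endpoint values stays negative on the whole interval, so f has no zero in (3, 4).

No such root exists.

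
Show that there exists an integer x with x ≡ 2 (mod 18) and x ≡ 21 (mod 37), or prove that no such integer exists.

gcd(18, 37) = 1, so the Chinese Remainder Theorem guarantees exactly one residue class mod 666 satisfying both.
Any solution of the first congruence is x = 2 + 18t; substituting into the second, 18t ≡ 21 − 2 ≡ 19 (mod 37).
Since 18·35 = 630 = 17·37 + 1, the inverse of 18 mod 37 is 35.
Therefore t ≡ 35·19 = 665 ≡ 36 (mod 37).
Taking t = 36 gives x = 2 + 18·36 = 650.
Verify: 650 = 36·18 + 2 and 650 = 17·37 + 21. ✓

x = 650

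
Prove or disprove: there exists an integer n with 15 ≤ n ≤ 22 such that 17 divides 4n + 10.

The values of 4n + 10 for n = 15, 16, …, 22 are 70, 74, 78, 82, 86, 90, 94, 98; reduced mod 17 these are 2, 6, 10, 14, 1, 5, 9, 13.
The residue 0 does not occur, so no n in [15, 22] makes 4n + 10 a multiple of 17.

No such integer n in that range exists.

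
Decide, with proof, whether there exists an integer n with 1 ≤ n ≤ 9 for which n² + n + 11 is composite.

There is no such integer n in that range.

The values for n = 1, 2, …, 9 are 13, 17, 23, 31, 41, 53, 67, 83, 101, and each of these is prime.
So no value in the range makes the expression composite.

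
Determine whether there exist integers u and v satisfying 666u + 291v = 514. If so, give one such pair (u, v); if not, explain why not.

No such integers exist.

gcd(666, 291) = 3, so every integer of the form 666u + 291v is a multiple of 3.
But 514 is not a multiple of 3 (it leaves remainder 1).
Hence no integers u, v satisfy the equation.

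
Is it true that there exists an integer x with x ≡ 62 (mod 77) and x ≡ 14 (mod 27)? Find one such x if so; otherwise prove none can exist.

The moduli 77 and 27 are coprime, so by the Chinese Remainder Theorem a unique solution modulo 2079 exists.
Any solution of the first congruence is x = 62 + 77t; substituting into the second, 77t ≡ 14 − 62 ≡ 6 (mod 27).
77 ≡ 23 (mod 27), so this reads 23t ≡ 6 (mod 27). Since 23·20 = 460 = 17·27 + 1, the inverse of 23 mod 27 is 20.
Therefore t ≡ 20·6 = 120 ≡ 12 (mod 27).
With t = 12: x = 62 + 77·12 = 986.
Verify: 986 = 12·77 + 62 and 986 = 36·27 + 14. ✓

x = 986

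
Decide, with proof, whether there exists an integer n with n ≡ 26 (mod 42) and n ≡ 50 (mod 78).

n = 362

gcd(42, 78) = 6. A simultaneous solution exists iff 26 ≡ 50 (mod 6); here 26 mod 6 = 2 = 50 mod 6, so it does.
Write n = 26 + 42t. Then 42t ≡ 50 − 26 ≡ 24 (mod 78); dividing through by 6 gives 7t ≡ 4 (mod 13).
Note 7·2 = 14 ≡ 1 (mod 13) (as 14 − 1 = 1·13), so 7⁻¹ ≡ 2.
Multiplying by 2: t ≡ 2·4 = 8 (mod 13).
Then n = 26 + 42·8 = 362.
Verify: 362 = 8·42 + 26 and 362 = 4·78 + 50. ✓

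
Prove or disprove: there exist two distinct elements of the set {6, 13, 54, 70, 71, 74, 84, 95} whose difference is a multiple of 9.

Residues mod 9: 6↦6, 13↦4, 54↦0, 70↦7, 71↦8, 74↦2, 84↦3, 95↦5.
No residue repeats among the 8 elements, so no pair has difference ≡ 0 (mod 9).

No, no such pair exists.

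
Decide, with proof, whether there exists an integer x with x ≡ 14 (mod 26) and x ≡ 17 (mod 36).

No, no such integer exists.

gcd(26, 36) = 2. If x ≡ 14 (mod 26) and x ≡ 17 (mod 36), then x ≡ 14 (mod 2) and x ≡ 17 (mod 2).
But 14 mod 2 = 0 while 17 mod 2 = 1, a contradiction.
So no integer satisfies both congruences.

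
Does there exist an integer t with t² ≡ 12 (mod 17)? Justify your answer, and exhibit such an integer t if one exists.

Since (17 − t)² ≡ t² (mod 17), it suffices to square t = 0, 1, …, 8: the residues are 0, 1, 4, 9, 16, 8, 2, 15, 13.
The set of squares mod 17 is therefore {0, 1, 2, 4, 8, 9, 13, 15, 16}, which does not contain 12.
Hence no integer t has t² ≡ 12 (mod 17).

No, no such integer exists.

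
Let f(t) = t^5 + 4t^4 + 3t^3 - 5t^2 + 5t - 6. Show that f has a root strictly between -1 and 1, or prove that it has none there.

Yes, f has a root in the interval.

f(-1) = -16 and f(1) = 2, which have opposite signs.
As a polynomial, f is continuous on every closed interval.
By the Intermediate Value Theorem f must vanish at some point of (-1, 1).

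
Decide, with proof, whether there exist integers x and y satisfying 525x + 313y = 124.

x = 225, y = -377

Since gcd(525, 313) = 1, every integer is an integer combination of 525 and 313.
Dividing repeatedly: 525 = 1·313 + 212, 313 = 1·212 + 101, 212 = 2·101 + 10, 101 = 10·10 + 1, 10 = 10·1 + 0.
Unwinding: 1 = 101 − 10·10 = 101 − 10·(212 − 2·101) = −10·212 + 21·101 = −10·212 + 21·(313 − 1·212) = 21·313 − 31·212 = 21·313 − 31·(525 − 1·313) = −31·525 + 52·313, i.e. 525·(-31) + 313·52 = 1.
Scaling by 124 gives the particular solution (x, y) = (-3844, 6448).
The general solution is x = -3844 + 313k, y = 6448 − 525k; taking k = 13 gives the smaller pair x = 225, y = -377.
Indeed 525·225 + 313·(-377) = 118125 − 118001 = 124.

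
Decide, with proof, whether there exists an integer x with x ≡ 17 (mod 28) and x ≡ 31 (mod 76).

Reduce both congruences modulo 4, which divides 28 and 76: they say x ≡ 17 (mod 4) and x ≡ 31 (mod 4).
But 17 mod 4 = 1 while 31 mod 4 = 3, a contradiction.
Hence the system has no solution.

No such integer exists.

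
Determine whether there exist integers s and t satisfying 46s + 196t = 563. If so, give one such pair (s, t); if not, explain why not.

Any value of 46s + 196t is a multiple of gcd(46, 196) = 2.
But 563 is not a multiple of 2 (it leaves remainder 1).
So the equation is unsolvable over ℤ.

No, no such integers exist.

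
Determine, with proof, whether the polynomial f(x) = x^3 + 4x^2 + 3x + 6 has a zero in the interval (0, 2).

f has no root in that interval.

The endpoint values f(0) = 6 and f(2) = 36 are both positive. Claim: f(x) > 0 for every x in (0, 2).
Every nonzero coefficient of f(x) = x^3 + 4x^2 + 3x + 6 is positive; for x > 0 each term then has that sign, and the constant term 6 is strictly positive.
Therefore f(x) > 0 throughout (0, 2), and f has no zero there.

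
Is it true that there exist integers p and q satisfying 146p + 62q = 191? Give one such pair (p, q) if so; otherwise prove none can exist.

gcd(146, 62) = 2, so every integer of the form 146p + 62q is a multiple of 2.
But 191 is not a multiple of 2 (it leaves remainder 1).
So the equation is unsolvable over ℤ.

No such integers exist.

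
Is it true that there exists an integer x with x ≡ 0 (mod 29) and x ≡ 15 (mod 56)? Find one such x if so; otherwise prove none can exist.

Since 29 and 56 share no common factor, CRT says the pair of congruences has a solution (unique mod 1624).
Any solution of the first congruence is x = 0 + 29t; substituting into the second, 29t ≡ 15 − 0 ≡ 15 (mod 56).
Invert 29 mod 56 by the Euclidean algorithm: 56 = 1·29 + 27, 29 = 1·27 + 2, 27 = 13·2 + 1, 2 = 2·1 + 0; back-substituting, 1 = 27 − 13·2 = 27 − 13·(29 − 1·27) = −13·29 + 14·27 = −13·29 + 14·(56 − 1·29) = 14·56 − 27·29. Hence 29·(-27) ≡ 1, so 29⁻¹ ≡ -27 ≡ 29 (mod 56).
Therefore t ≡ 29·15 = 435 ≡ 43 (mod 56).
With t = 43: x = 0 + 29·43 = 1247.
Indeed 1247 ≡ 0 (mod 29) and 1247 ≡ 15 (mod 56).

x = 1247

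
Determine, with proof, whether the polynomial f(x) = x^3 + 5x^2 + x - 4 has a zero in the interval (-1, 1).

Such a root exists.

f(-1) = -1 and f(1) = 3, which have opposite signs.
As a polynomial, f is continuous on every closed interval.
By the Intermediate Value Theorem, f takes the value 0 somewhere in the open interval.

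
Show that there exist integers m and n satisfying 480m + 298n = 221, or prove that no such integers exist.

No, no such integers exist.

Both 480 and 298 are divisible by gcd(480, 298) = 2, hence so is any combination 480m + 298n.
However 221 leaves remainder 1 on division by 2.
Hence no integers m, n satisfy the equation.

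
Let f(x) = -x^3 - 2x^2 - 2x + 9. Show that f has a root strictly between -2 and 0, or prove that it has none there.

No such root exists.

Evaluate at the endpoints: f(-2) = 13, f(0) = 9 — same sign (positive).
The derivative f'(x) = -3x^2 - 4x - 2 is a quadratic with discriminant (-4)² − 4·(-3)·(-2) = -8 < 0; it never vanishes, so it is always negative (sign of the leading coefficient).
So f is strictly decreasing; between -2 and 0 its values lie between f(-2) = 13 and f(0) = 9, all positive. Therefore f has no root in (-2, 0).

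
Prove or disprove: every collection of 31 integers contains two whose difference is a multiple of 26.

Each integer lies in one of the 26 residue classes modulo 26.
Since 31 > 26, two of the 31 integers must share a residue class by the pigeonhole principle; call them a and b.
Their difference a − b is then a multiple of 26.

True.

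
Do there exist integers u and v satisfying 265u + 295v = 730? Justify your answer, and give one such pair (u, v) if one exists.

u = 15, v = -11

Since gcd(265, 295) = 5 and 730 = 5·146, Bézout's identity guarantees a solution.
Dividing through by 5 reduces the equation to 53u + 59v = 146.
Run the Euclidean algorithm on 59 and 53: 59 = 1·53 + 6, 53 = 8·6 + 5, 6 = 1·5 + 1, 5 = 5·1 + 0.
Back-substituting, 1 = 6 − 1·5 = 6 − (53 − 8·6) = −53 + 9·6 = −53 + 9·(59 − 1·53) = 9·59 − 10·53; that is, 53·(-10) + 59·9 = 1.
Times 146: 53·(-1460) + 59·1314 = 146, so (-1460, 1314) solves it.
The general solution is u = -1460 + 59k, v = 1314 − 53k; taking k = 25 gives the smaller pair u = 15, v = -11.
Check: 265·15 + 295·(-11) = 3975 − 3245 = 730. ✓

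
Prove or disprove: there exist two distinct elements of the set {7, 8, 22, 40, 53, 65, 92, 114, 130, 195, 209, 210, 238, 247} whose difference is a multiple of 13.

Reduce each element mod 13: 7↦7, 8↦8, 22↦9, 40↦1, 53↦1, 65↦0, 92↦1, 114↦10, 130↦0, 195↦0, 209↦1, 210↦2, 238↦4, 247↦0. The residue 1 repeats (at 40 and 53), and 53 − 40 = 13 = 1·13.

Yes: 40 and 53.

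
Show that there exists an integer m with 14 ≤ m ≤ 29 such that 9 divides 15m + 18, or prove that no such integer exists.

m = 15

At m = 15 we get 15·15 + 18 = 243, and 243 = 9·27.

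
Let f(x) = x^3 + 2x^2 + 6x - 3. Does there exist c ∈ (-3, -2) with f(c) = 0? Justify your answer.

f(-3) = -30 and f(-2) = -15, both negative.
The derivative f'(x) = 3x^2 + 4x + 6 is a quadratic with discriminant 4² − 4·3·6 = -56 < 0; it never vanishes, so it is always positive (sign of the leading coefficient).
Hence f is strictly increasing on ℝ, and in particular on [-3, -2]. A strictly monotone function with same-sign endpoint values stays negative on the whole interval, so f has no zero in (-3, -2).

No.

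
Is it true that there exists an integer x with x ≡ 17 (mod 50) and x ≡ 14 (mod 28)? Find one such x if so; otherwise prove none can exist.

There is no such integer.

gcd(50, 28) = 2. If x ≡ 17 (mod 50) and x ≡ 14 (mod 28), then x ≡ 17 (mod 2) and x ≡ 14 (mod 2).
But 17 mod 2 = 1 while 14 mod 2 = 0, a contradiction.
Therefore no such x exists.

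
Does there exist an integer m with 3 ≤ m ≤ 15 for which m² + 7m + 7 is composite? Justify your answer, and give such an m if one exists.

At m = 12: 12² + 7·12 + 7 = 235 = 5·47, which is composite.

m = 12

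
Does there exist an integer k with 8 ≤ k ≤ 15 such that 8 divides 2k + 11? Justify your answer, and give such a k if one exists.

No such integer k in that range exists.

The values of 2k + 11 for k = 8, 9, …, 15 are 27, 29, 31, 33, 35, 37, 39, 41; reduced mod 8 these are 3, 5, 7, 1, 3, 5, 7, 1.
None is 0, so 8 never divides 2k + 11 on this range.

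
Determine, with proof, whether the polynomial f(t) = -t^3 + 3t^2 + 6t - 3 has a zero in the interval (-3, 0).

f(-3) = 33 and f(0) = -3, which have opposite signs.
Since f is a polynomial it is continuous on [-3, 0].
By the Intermediate Value Theorem, f takes the value 0 somewhere in the open interval.

Yes, f has a root in the interval.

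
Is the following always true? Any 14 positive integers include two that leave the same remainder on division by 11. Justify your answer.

There are exactly 11 possible remainders on division by 11.
With 14 integers and only 11 classes, the pigeonhole principle forces two of them, say a and b, into the same class.
So a and b have equal remainders mod 11, which is exactly what was to be shown.

True.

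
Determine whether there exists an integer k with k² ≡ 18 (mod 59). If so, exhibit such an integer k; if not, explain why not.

Apply Euler's criterion with the prime 59: 18 is a quadratic residue iff 18^29 ≡ 1 (mod 59), and a non-residue iff it is ≡ −1.
Squaring successively (mod 59): 18^2 = 324 ≡ 29; 18^4 ≡ 29² = 841 ≡ 15; 18^8 ≡ 15² = 225 ≡ 48; 18^16 ≡ 48² = 2304 ≡ 3.
Since 29 = 16 + 8 + 4 + 1, 18^29 ≡ 3 · 48 · 15 · 18; multiplying out mod 59: 3·48 = 144 ≡ 26, then 26·15 = 390 ≡ 36, then 36·18 = 648 ≡ 58. Thus 18^29 ≡ 58 ≡ −1 (mod 59).
By Euler's criterion 18 is a quadratic non-residue mod 59: no k satisfies k² ≡ 18 (mod 59).

There is no such integer.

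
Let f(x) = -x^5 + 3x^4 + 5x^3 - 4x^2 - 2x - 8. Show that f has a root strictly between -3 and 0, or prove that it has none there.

f(-3) = 313 and f(0) = -8, which have opposite signs.
Since f is a polynomial it is continuous on [-3, 0].
By the Intermediate Value Theorem f must vanish at some point of (-3, 0).

Yes, f has a root in the interval.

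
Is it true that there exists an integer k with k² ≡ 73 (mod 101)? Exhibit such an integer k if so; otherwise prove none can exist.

101 is prime, so by Euler's criterion 73 is a square mod 101 iff 73^((101−1)/2) = 73^50 ≡ 1 (mod 101).
Repeated squaring mod 101: 73^2 = 5329 ≡ 77; 73^4 ≡ 77² = 5929 ≡ 71; 73^8 ≡ 71² = 5041 ≡ 92; 73^16 ≡ 92² = 8464 ≡ 81; 73^32 ≡ 81² = 6561 ≡ 97.
Since 50 = 32 + 16 + 2, 73^50 ≡ 97 · 81 · 77; multiplying out mod 101: 97·81 = 7857 ≡ 80, then 80·77 = 6160 ≡ 100. Thus 73^50 ≡ 100 ≡ −1 (mod 101).
By Euler's criterion 73 is a quadratic non-residue mod 101: no k satisfies k² ≡ 73 (mod 101).

There is no such integer.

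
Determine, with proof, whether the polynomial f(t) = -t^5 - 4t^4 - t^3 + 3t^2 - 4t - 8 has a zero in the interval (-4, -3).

f(-4) = 120 and f(-3) = -23, which have opposite signs.
f is continuous everywhere (it is a polynomial), in particular on [-4, -3].
By the Intermediate Value Theorem, f takes the value 0 somewhere in the open interval.

Such a root exists.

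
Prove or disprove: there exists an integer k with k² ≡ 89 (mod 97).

Take k = 34. Then 34² = 1156 = 11·97 + 89, so 34² ≡ 89 (mod 97).

k = 34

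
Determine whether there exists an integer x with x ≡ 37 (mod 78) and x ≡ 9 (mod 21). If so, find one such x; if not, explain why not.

No, no such integer exists.

Both moduli are multiples of 3 = gcd(78, 21), so any solution would satisfy x ≡ 37 and x ≡ 9 modulo 3 simultaneously.
These are incompatible: 37 − 9 = 28 is not divisible by 3.
Hence the system has no solution.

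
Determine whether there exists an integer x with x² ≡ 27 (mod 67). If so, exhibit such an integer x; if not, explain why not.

67 is prime, so by Euler's criterion 27 is a square mod 67 iff 27^((67−1)/2) = 27^33 ≡ 1 (mod 67).
Repeated squaring mod 67: 27^2 = 729 ≡ 59; 27^4 ≡ 59² = 3481 ≡ 64; 27^8 ≡ 64² = 4096 ≡ 9; 27^16 ≡ 9² = 81 ≡ 14; 27^32 ≡ 14² = 196 ≡ 62.
Since 33 = 32 + 1, 27^33 ≡ 62 · 27; multiplying out mod 67: 62·27 = 1674 ≡ 66. Thus 27^33 ≡ 66 ≡ −1 (mod 67).
The value −1 means 27 is a non-residue modulo 67, so x² ≡ 27 (mod 67) is impossible.

No such integer exists.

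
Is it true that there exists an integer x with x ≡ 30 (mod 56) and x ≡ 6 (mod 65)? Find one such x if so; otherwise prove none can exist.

x = 2606

The moduli 56 and 65 are coprime, so by the Chinese Remainder Theorem a unique solution modulo 3640 exists.
Any solution of the first congruence is x = 30 + 56t; substituting into the second, 56t ≡ 6 − 30 ≡ 41 (mod 65).
Invert 56 mod 65 by the Euclidean algorithm: 65 = 1·56 + 9, 56 = 6·9 + 2, 9 = 4·2 + 1, 2 = 2·1 + 0; back-substituting, 1 = 9 − 4·2 = 9 − 4·(56 − 6·9) = −4·56 + 25·9 = −4·56 + 25·(65 − 1·56) = 25·65 − 29·56. Hence 56·(-29) ≡ 1, so 56⁻¹ ≡ -29 ≡ 36 (mod 65).
Therefore t ≡ 36·41 = 1476 ≡ 46 (mod 65).
With t = 46: x = 30 + 56·46 = 2606.
Indeed 2606 ≡ 30 (mod 56) and 2606 ≡ 6 (mod 65).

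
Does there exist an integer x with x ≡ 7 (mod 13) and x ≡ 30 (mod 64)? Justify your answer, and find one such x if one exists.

gcd(13, 64) = 1, so the Chinese Remainder Theorem guarantees exactly one residue class mod 832 satisfying both.
Write x = 7 + 13t and require 7 + 13t ≡ 30 (mod 64), i.e. 13t ≡ 23 (mod 64).
Since 13·5 = 65 = 1·64 + 1, the inverse of 13 mod 64 is 5.
Therefore t ≡ 5·23 = 115 ≡ 51 (mod 64).
Taking t = 51 gives x = 7 + 13·51 = 670.
Indeed 670 ≡ 7 (mod 13) and 670 ≡ 30 (mod 64).

x = 670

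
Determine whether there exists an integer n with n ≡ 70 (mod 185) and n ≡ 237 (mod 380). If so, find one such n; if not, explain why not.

Reduce both congruences modulo 5, which divides 185 and 380: they say n ≡ 70 (mod 5) and n ≡ 237 (mod 5).
But 70 mod 5 = 0 while 237 mod 5 = 2, a contradiction.
Therefore no such n exists.

No such integer exists.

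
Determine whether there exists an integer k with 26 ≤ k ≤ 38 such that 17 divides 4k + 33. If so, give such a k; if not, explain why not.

k = 30

For k = 26, 27, 28, 29 the values 137, 141, 145, 149 are not multiples of 17. At k = 30 we get 4·30 + 33 = 153, and 153 = 17·9.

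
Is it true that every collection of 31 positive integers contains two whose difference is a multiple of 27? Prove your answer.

Yes, this is always true.

Each integer lies in one of the 27 residue classes modulo 27.
Since 31 > 27, two of the 31 integers must share a residue class by the pigeonhole principle; call them a and b.
Their difference a − b is then a multiple of 27.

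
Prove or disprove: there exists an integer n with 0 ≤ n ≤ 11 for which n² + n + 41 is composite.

The values for n = 0, 1, …, 11 are 41, 43, 47, 53, 61, 71, 83, 97, 113, 131, 151, 173, and each of these is prime.
So no value in the range makes the expression composite.

No, no such integer n in that range exists.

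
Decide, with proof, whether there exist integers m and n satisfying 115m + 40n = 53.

There are no such integers.

Both 115 and 40 are divisible by gcd(115, 40) = 5, hence so is any combination 115m + 40n.
However 53 leaves remainder 3 on division by 5.
So the equation is unsolvable over ℤ.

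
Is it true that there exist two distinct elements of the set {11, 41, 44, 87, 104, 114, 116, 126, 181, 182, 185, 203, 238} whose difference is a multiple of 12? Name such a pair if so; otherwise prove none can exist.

Yes: 11 and 203.

11 mod 12 = 11 and 203 mod 12 = 11, so 203 − 11 = 192 = 16·12.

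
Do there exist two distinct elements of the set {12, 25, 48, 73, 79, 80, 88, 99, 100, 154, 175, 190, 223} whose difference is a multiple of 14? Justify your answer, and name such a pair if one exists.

There is no such pair.

Two integers differ by a multiple of 14 exactly when they have the same residue mod 14. The residues are 12↦12, 25↦11, 48↦6, 73↦3, 79↦9, 80↦10, 88↦4, 99↦1, 100↦2, 154↦0, 175↦7, 190↦8, 223↦13.
All 13 residues are distinct, so no two elements differ by a multiple of 14.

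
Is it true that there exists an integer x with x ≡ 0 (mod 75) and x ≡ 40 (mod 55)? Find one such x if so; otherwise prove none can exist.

gcd(75, 55) = 5. A simultaneous solution exists iff 0 ≡ 40 (mod 5); here 0 mod 5 = 0 = 40 mod 5, so it does.
Step through x = 0, 0 + 75, 0 + 2·75, …: the values 0, 75, 150 reduce mod 55 to 0, 20, 40. The value 150 hits 40.
Indeed 150 ≡ 0 (mod 75) and 150 ≡ 40 (mod 55).

x = 150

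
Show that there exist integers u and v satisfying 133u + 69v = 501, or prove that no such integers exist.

u = 24, v = -39

Since gcd(133, 69) = 1, every integer is an integer combination of 133 and 69.
Run the Euclidean algorithm on 133 and 69: 133 = 1·69 + 64, 69 = 1·64 + 5, 64 = 12·5 + 4, 5 = 1·4 + 1, 4 = 4·1 + 0.
Working back up the chain: 1 = 5 − 1·4 = 5 − (64 − 12·5) = −64 + 13·5 = −64 + 13·(69 − 1·64) = 13·69 − 14·64 = 13·69 − 14·(133 − 1·69) = −14·133 + 27·69. So 133·(-14) + 69·27 = 1.
Multiplying through by 501: u = (-14)·501 = -7014, v = 27·501 = 13527 is a solution.
Adding 102·69 to u and subtracting 102·133 from v gives the tidier solution (24, -39).
Indeed 133·24 + 69·(-39) = 3192 − 2691 = 501.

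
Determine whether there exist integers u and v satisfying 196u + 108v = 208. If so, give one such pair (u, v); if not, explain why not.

u = 22, v = -38

Every value of 196u + 108v is a multiple of gcd(196, 108) = 4; since 4 ∣ 208, solutions exist.
Dividing through by 4 reduces the equation to 49u + 27v = 52.
Euclidean algorithm: 49 = 1·27 + 22, 27 = 1·22 + 5, 22 = 4·5 + 2, 5 = 2·2 + 1, 2 = 2·1 + 0.
Back-substituting, 1 = 5 − 2·2 = 5 − 2·(22 − 4·5) = −2·22 + 9·5 = −2·22 + 9·(27 − 1·22) = 9·27 − 11·22 = 9·27 − 11·(49 − 1·27) = −11·49 + 20·27; that is, 49·(-11) + 27·20 = 1.
Multiplying through by 52: u = (-11)·52 = -572, v = 20·52 = 1040 is a solution.
Shifting by a multiple of (27, −49) keeps it a solution: u = -572 + 22·27 = 22, v = 1040 − 22·49 = -38.
Indeed 196·22 + 108·(-38) = 4312 − 4104 = 208.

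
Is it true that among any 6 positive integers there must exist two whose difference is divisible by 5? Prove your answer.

Yes, this is always true.

Each integer lies in one of the 5 residue classes modulo 5.
Since 6 > 5, two of the 6 integers must share a residue class by the pigeonhole principle; call them a and b.
Their difference a − b is then a multiple of 5.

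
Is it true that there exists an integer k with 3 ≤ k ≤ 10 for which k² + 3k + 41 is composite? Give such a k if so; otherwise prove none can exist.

k = 7

At k = 7: 7² + 3·7 + 41 = 111 = 3·37, which is composite.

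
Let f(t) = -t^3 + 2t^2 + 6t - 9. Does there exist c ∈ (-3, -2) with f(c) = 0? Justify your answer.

Yes, f has a root in the interval.

f(-3) = 18 and f(-2) = -5, which have opposite signs.
As a polynomial, f is continuous on every closed interval.
The Intermediate Value Theorem then guarantees some c ∈ (-3, -2) with f(c) = 0.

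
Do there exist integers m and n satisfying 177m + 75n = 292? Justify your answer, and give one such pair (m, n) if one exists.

There are no such integers.

gcd(177, 75) = 3, so every integer of the form 177m + 75n is a multiple of 3.
However 292 leaves remainder 1 on division by 3.
So the equation is unsolvable over ℤ.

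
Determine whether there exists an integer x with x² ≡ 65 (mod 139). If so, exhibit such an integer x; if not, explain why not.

Take x = 64. Then 64² = 4096 = 29·139 + 65, so 64² ≡ 65 (mod 139).

x = 64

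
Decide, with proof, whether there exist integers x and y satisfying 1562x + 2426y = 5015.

There are no such integers.

Any value of 1562x + 2426y is a multiple of gcd(1562, 2426) = 2.
However 5015 leaves remainder 1 on division by 2.
Hence no integers x, y satisfy the equation.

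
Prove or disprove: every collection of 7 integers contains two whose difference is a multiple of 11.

Take the 7 consecutive integers 16, 17, …, 22: their residues mod 11 are all distinct because 7 ≤ 11.
Any two of them differ by at most 6 < 11 and by at least 1, so no difference is a multiple of 11.

No; for instance {16, 17, 18, 19, 20, 21, 22} is a counterexample.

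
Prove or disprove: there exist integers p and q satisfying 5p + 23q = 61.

p = 3, q = 2

Since gcd(5, 23) = 1, every integer is an integer combination of 5 and 23.
Dividing repeatedly: 23 = 4·5 + 3, 5 = 1·3 + 2, 3 = 1·2 + 1, 2 = 2·1 + 0.
Unwinding: 1 = 3 − 1·2 = 3 − (5 − 1·3) = −5 + 2·3 = −5 + 2·(23 − 4·5) = 2·23 − 9·5, i.e. 5·(-9) + 23·2 = 1.
Scaling by 61 gives the particular solution (p, q) = (-549, 122).
The general solution is p = -549 + 23k, q = 122 − 5k; taking k = 24 gives the smaller pair p = 3, q = 2.
Check: 5·3 + 23·2 = 15 + 46 = 61. ✓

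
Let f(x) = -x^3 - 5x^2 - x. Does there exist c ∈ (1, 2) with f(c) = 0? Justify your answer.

The endpoint values f(1) = -7 and f(2) = -30 are both negative. Claim: f(x) < 0 for every x in (1, 2).
Substitute x = 1 + u, where 0 < u < 1 on the interval. Expanding, f(1 + u) = -u^3 - 8u^2 - 14u - 7.
The nonzero coefficients here are all negative, so for u > 0 every term is negative (or zero), and the constant term -7 is strictly negative.
Therefore f(x) < 0 throughout (1, 2), and f has no zero there.

No such root exists.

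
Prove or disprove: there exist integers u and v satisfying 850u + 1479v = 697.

Every value of 850u + 1479v is a multiple of gcd(850, 1479) = 17; since 17 ∣ 697, solutions exist.
Dividing through by 17 reduces the equation to 50u + 87v = 41.
Run the Euclidean algorithm on 87 and 50: 87 = 1·50 + 37, 50 = 1·37 + 13, 37 = 2·13 + 11, 13 = 1·11 + 2, 11 = 5·2 + 1, 2 = 2·1 + 0.
Back-substituting, 1 = 11 − 5·2 = 11 − 5·(13 − 1·11) = −5·13 + 6·11 = −5·13 + 6·(37 − 2·13) = 6·37 − 17·13 = 6·37 − 17·(50 − 1·37) = −17·50 + 23·37 = −17·50 + 23·(87 − 1·50) = 23·87 − 40·50; that is, 50·(-40) + 87·23 = 1.
Times 41: 50·(-1640) + 87·943 = 41, so (-1640, 943) solves it.
Shifting by a multiple of (87, −50) keeps it a solution: u = -1640 + 19·87 = 13, v = 943 − 19·50 = -7.
Check: 850·13 + 1479·(-7) = 11050 − 10353 = 697. ✓

u = 13, v = -7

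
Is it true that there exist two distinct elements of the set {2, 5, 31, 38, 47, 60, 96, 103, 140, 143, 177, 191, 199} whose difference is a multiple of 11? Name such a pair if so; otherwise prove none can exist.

5 and 38 are such a pair.

Reduce each element mod 11: 2↦2, 5↦5, 31↦9, 38↦5, 47↦3, 60↦5, 96↦8, 103↦4, 140↦8, 143↦0, 177↦1, 191↦4, 199↦1. The residue 5 repeats (at 5 and 38), and 38 − 5 = 33 = 3·11.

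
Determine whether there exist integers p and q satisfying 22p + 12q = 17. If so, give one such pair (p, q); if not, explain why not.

No such integers exist.

Both 22 and 12 are divisible by gcd(22, 12) = 2, hence so is any combination 22p + 12q.
But 17 = 2·8 + 1, so 2 ∤ 17.
So the equation is unsolvable over ℤ.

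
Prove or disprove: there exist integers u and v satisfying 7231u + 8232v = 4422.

No, no such integers exist.

gcd(7231, 8232) = 7, so every integer of the form 7231u + 8232v is a multiple of 7.
However 4422 leaves remainder 5 on division by 7.
Therefore 7231u + 8232v = 4422 has no solution in integers.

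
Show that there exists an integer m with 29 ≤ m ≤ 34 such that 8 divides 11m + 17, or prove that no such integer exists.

At m = 29 we get 11·29 + 17 = 336, and 336 = 8·42.

m = 29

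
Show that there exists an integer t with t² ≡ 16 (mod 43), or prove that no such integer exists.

t = 4

Take t = 4. Then 4² = 16, and since 0 ≤ 16 < 43 this is already reduced: 4² ≡ 16 (mod 43).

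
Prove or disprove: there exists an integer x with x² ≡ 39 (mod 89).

x = 67

Take x = 67. Then 67² = 4489 = 50·89 + 39, so 67² ≡ 39 (mod 89).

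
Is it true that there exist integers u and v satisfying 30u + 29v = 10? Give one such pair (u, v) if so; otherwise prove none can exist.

u = 10, v = -10

30 and 29 are coprime, so 30u + 29v ranges over all of ℤ.
Euclidean algorithm: 30 = 1·29 + 1, 29 = 29·1 + 0.
Unwinding: 1 = 30 − 1·29, i.e. 30·1 + 29·(-1) = 1.
Multiplying through by 10: u = 1·10 = 10, v = (-1)·10 = -10 is a solution.
Check: 30·10 + 29·(-10) = 300 − 290 = 10. ✓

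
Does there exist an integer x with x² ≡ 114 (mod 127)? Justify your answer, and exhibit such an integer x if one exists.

Apply Euler's criterion with the prime 127: 114 is a quadratic residue iff 114^63 ≡ 1 (mod 127), and a non-residue iff it is ≡ −1.
Squaring successively (mod 127): 114^2 = 12996 ≡ 42; 114^4 ≡ 42² = 1764 ≡ 113; 114^8 ≡ 113² = 12769 ≡ 69; 114^16 ≡ 69² = 4761 ≡ 62; 114^32 ≡ 62² = 3844 ≡ 34.
Since 63 = 32 + 16 + 8 + 4 + 2 + 1, 114^63 ≡ 34 · 62 · 69 · 113 · 42 · 114; multiplying out mod 127: 34·62 = 2108 ≡ 76, then 76·69 = 5244 ≡ 37, then 37·113 = 4181 ≡ 117, then 117·42 = 4914 ≡ 88, then 88·114 = 10032 ≡ 126. Thus 114^63 ≡ 126 ≡ −1 (mod 127).
The value −1 means 114 is a non-residue modulo 127, so x² ≡ 114 (mod 127) is impossible.

There is no such integer.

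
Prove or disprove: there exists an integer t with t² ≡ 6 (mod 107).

There is no such integer.

Apply Euler's criterion with the prime 107: 6 is a quadratic residue iff 6^53 ≡ 1 (mod 107), and a non-residue iff it is ≡ −1.
Squaring successively (mod 107): 6^2 = 36 ≡ 36; 6^4 ≡ 36² = 1296 ≡ 12; 6^8 ≡ 12² = 144 ≡ 37; 6^16 ≡ 37² = 1369 ≡ 85; 6^32 ≡ 85² = 7225 ≡ 56.
Since 53 = 32 + 16 + 4 + 1, 6^53 ≡ 56 · 85 · 12 · 6; multiplying out mod 107: 56·85 = 4760 ≡ 52, then 52·12 = 624 ≡ 89, then 89·6 = 534 ≡ 106. Thus 6^53 ≡ 106 ≡ −1 (mod 107).
The value −1 means 6 is a non-residue modulo 107, so t² ≡ 6 (mod 107) is impossible.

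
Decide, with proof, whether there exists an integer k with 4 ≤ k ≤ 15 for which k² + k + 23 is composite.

k = 13

At k = 13: 13² + 13 + 23 = 205 = 5·41, which is composite.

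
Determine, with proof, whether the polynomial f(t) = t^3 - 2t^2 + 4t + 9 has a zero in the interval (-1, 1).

Evaluate at the endpoints: f(-1) = 2, f(1) = 12 — same sign (positive).
The derivative f'(t) = 3t^2 - 4t + 4 is a quadratic with discriminant (-4)² − 4·3·4 = -32 < 0; it never vanishes, so it is always positive (sign of the leading coefficient).
So f is strictly increasing; between -1 and 1 its values lie between f(-1) = 2 and f(1) = 12, all positive. Therefore f has no root in (-1, 1).

No.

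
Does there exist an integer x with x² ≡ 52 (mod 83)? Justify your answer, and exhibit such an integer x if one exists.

83 is prime, so by Euler's criterion 52 is a square mod 83 iff 52^((83−1)/2) = 52^41 ≡ 1 (mod 83).
Squaring successively (mod 83): 52^2 = 2704 ≡ 48; 52^4 ≡ 48² = 2304 ≡ 63; 52^8 ≡ 63² = 3969 ≡ 68; 52^16 ≡ 68² = 4624 ≡ 59; 52^32 ≡ 59² = 3481 ≡ 78.
Since 41 = 32 + 8 + 1, 52^41 ≡ 78 · 68 · 52; multiplying out mod 83: 78·68 = 5304 ≡ 75, then 75·52 = 3900 ≡ 82. Thus 52^41 ≡ 82 ≡ −1 (mod 83).
The value −1 means 52 is a non-residue modulo 83, so x² ≡ 52 (mod 83) is impossible.

No, no such integer exists.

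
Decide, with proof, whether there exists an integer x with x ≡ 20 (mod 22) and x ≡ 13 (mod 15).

gcd(22, 15) = 1, so the Chinese Remainder Theorem guarantees exactly one residue class mod 330 satisfying both.
Write x = 20 + 22t and require 20 + 22t ≡ 13 (mod 15), i.e. 22t ≡ 8 (mod 15).
22 ≡ 7 (mod 15), so this reads 7t ≡ 8 (mod 15). To invert 7 modulo 15: 15 = 2·7 + 1, 7 = 7·1 + 0, and unwinding, 1 = 15 − 2·7. Thus 7⁻¹ ≡ -2 ≡ 13 (mod 15).
Therefore t ≡ 13·8 = 104 ≡ 14 (mod 15).
Taking t = 14 gives x = 20 + 22·14 = 328.
Verify: 328 = 14·22 + 20 and 328 = 21·15 + 13. ✓

x = 328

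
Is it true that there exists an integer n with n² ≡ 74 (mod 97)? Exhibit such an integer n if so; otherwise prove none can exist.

No, no such integer exists.

Apply Euler's criterion with the prime 97: 74 is a quadratic residue iff 74^48 ≡ 1 (mod 97), and a non-residue iff it is ≡ −1.
Repeated squaring mod 97: 74^2 = 5476 ≡ 44; 74^4 ≡ 44² = 1936 ≡ 93; 74^8 ≡ 93² = 8649 ≡ 16; 74^16 ≡ 16² = 256 ≡ 62; 74^32 ≡ 62² = 3844 ≡ 61.
Since 48 = 32 + 16, 74^48 ≡ 61 · 62; multiplying out mod 97: 61·62 = 3782 ≡ 96. Thus 74^48 ≡ 96 ≡ −1 (mod 97).
The value −1 means 74 is a non-residue modulo 97, so n² ≡ 74 (mod 97) is impossible.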